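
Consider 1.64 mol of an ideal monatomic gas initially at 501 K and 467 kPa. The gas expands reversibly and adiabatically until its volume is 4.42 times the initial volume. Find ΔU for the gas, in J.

V₁ = nRT₁/P₁ = 1.64×8.314×501/467 = 14.6 L.
Adiabatic: TV^(γ−1) = const ⇒ T₂ = 501×(0.226)^0.667 = 186 K; PV^γ = const ⇒ P₂ = 39.2 kPa.
For an ideal gas ΔU = nCvΔT with Cv = (3/2)R = 12.5 J/(mol·K).
ΔU = 1.64×12.5×(186−501) = -6440 J.

-6440 J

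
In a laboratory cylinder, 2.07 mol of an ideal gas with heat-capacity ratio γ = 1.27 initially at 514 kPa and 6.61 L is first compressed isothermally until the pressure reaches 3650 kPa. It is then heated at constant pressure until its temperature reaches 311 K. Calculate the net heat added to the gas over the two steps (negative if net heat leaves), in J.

T₁ = P₁V₁/(nR) = 514×6.61/(2.07×8.314) = 197 K.
Step 1 — Isothermal: T stays 197 K; PV = const ⇒ V₂ = 0.931 L, P₂ = 3650 kPa.
ΔU = 0 (ideal gas, T constant).
W = nRT ln(V₂/V₁) = 2.07×8.314×197×ln(0.141) = -6660 J.
Q = ΔU + W = -6660 J.
State after step 1: P = 3650 kPa, V = 0.931 L, T = 197 K.
Step 2 — Isobaric: P stays 3650 kPa; V/T = const ⇒ T₂ = 311 K, V₂ = 1.47 L.
W = PΔV = 3650×(1.47−0.931) kPa·L = 1950 J.
ΔU = nCvΔT = 2.07×30.8×(311−197) = 7240 J.
Q = ΔU + W = nCpΔT = 9190 J.
Net over both steps: W = -4710 J, Q = 2530 J, ΔU = 7240 J.

2530 J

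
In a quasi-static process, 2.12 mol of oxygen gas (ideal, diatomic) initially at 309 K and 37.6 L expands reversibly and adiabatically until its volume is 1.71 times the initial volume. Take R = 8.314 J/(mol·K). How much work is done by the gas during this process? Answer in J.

2630 J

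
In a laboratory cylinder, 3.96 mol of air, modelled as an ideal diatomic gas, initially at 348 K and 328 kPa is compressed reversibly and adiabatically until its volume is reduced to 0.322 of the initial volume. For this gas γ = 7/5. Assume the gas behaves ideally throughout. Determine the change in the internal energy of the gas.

16400 J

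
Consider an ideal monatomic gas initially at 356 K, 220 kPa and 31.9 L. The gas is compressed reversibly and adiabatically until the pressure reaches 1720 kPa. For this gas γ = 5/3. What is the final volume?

Adiabatic: T₂/T₁ = (P₂/P₁)^((γ−1)/γ) ⇒ T₂ = 356×(7.82)^0.400 = 810 K; V₂ = 9.29 L.

9.29 L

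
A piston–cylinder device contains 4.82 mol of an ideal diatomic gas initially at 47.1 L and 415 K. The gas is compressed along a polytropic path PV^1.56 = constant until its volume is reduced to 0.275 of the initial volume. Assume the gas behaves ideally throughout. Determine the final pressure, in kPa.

P₁ = nRT₁/V₁ = 4.82×8.314×415/47.1 = 353 kPa.
Polytropic n=1.56: T₂ = T₁(V₁/V₂)^(n−1) = 415×(3.64)^0.56 = 855 K; P₂ = P₁(V₁/V₂)^n = 2650 kPa.

2650 kPa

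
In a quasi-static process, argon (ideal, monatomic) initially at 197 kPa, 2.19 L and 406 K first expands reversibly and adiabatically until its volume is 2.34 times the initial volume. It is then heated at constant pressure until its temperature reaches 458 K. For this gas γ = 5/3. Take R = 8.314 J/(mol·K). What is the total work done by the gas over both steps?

n = P₁V₁/(RT₁) = 197×2.19/(8.314×406) = 0.128 mol.
Step 1 — Adiabatic: TV^(γ−1) = const ⇒ T₂ = 406×(0.427)^0.667 = 230 K; PV^γ = const ⇒ P₂ = 47.8 kPa.
ΔU = nCvΔT = 0.128×12.5×(230−406) = -280 J.
Q = 0 for an adiabatic process, so W = −ΔU = 280 J.
State after step 1: P = 47.8 kPa, V = 5.12 L, T = 230 K.
Step 2 — Isobaric: P stays 47.8 kPa; V/T = const ⇒ T₂ = 458 K, V₂ = 10.2 L.
W = PΔV = 47.8×(10.2−5.12) kPa·L = 242 J.
ΔU = nCvΔT = 0.128×12.5×(458−230) = 363 J.
Q = ΔU + W = nCpΔT = 605 J.
Net over both steps: W = 522 J, Q = 605 J, ΔU = 82.9 J.

522 J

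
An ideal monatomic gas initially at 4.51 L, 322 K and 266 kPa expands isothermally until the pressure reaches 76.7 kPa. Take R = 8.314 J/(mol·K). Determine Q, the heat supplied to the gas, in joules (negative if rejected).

1490 J

n = P₁V₁/(RT₁) = 266×4.51/(8.314×322) = 0.448 mol.
Isothermal: T stays 322 K; PV = const ⇒ V₂ = 15.6 L, P₂ = 76.7 kPa.
ΔU = 0 (ideal gas, T constant).
W = nRT ln(V₂/V₁) = 0.448×8.314×322×ln(3.47) = 1490 J.
Q = ΔU + W = 1490 J.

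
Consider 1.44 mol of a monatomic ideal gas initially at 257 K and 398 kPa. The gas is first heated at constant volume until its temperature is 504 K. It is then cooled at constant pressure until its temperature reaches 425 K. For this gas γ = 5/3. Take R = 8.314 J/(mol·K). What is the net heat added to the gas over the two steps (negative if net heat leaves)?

2070 J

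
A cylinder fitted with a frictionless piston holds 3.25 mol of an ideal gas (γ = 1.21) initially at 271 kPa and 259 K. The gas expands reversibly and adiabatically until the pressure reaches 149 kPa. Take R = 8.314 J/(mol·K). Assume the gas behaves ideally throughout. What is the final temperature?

V₁ = nRT₁/P₁ = 3.25×8.314×259/271 = 25.8 L.
Adiabatic: T₂/T₁ = (P₂/P₁)^((γ−1)/γ) ⇒ T₂ = 259×(0.550)^0.174 = 233 K; V₂ = 42.3 L.

233 K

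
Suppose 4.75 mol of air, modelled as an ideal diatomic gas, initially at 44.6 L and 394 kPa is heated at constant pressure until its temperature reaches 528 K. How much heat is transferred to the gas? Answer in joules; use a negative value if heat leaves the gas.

T₁ = P₁V₁/(nR) = 394×44.6/(4.75×8.314) = 445 K.
Isobaric: P stays 394 kPa; V/T = const ⇒ T₂ = 528 K, V₂ = 52.9 L.
W = PΔV = 394×(52.9−44.6) kPa·L = 3280 J.
ΔU = nCvΔT = 4.75×20.8×(528−445) = 8200 J.
Q = ΔU + W = nCpΔT = 11500 J.

11500 J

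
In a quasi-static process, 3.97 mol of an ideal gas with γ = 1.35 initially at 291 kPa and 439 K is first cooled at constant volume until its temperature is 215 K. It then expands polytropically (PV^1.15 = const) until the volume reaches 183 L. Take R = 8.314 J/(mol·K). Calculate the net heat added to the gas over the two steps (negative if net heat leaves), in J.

-16300 J

V₁ = nRT₁/P₁ = 3.97×8.314×439/291 = 49.8 L.
Step 1 — Isochoric: V stays 49.8 L; P/T = const ⇒ T₂ = 215 K, P₂ = 143 kPa.
W = 0 (no volume change).
ΔU = nCvΔT = 3.97×23.8×(215−439) = -21100 J.
Q = ΔU = -21100 J.
State after step 1: P = 143 kPa, V = 49.8 L, T = 215 K.
Step 2 — Polytropic n=1.15: T₂ = T₁(V₁/V₂)^(n−1) = 215×(0.272)^0.15 = 177 K; P₂ = P₁(V₁/V₂)^n = 31.9 kPa.
W = (P₁V₁−P₂V₂)/(n−1) = (143×49.8−31.9×183)/0.15 = 8390 J.
ΔU = nCvΔT = 3.97×23.8×(177−215) = -3600 J.
Q = ΔU + W = 4790 J.
Net over both steps: W = 8390 J, Q = -16300 J, ΔU = -24700 J.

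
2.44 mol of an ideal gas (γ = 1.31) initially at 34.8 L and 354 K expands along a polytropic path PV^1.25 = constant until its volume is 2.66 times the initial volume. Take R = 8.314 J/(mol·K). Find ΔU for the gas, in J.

-5030 J

P₁ = nRT₁/V₁ = 2.44×8.314×354/34.8 = 206 kPa.
Polytropic n=1.25: T₂ = T₁(V₁/V₂)^(n−1) = 354×(0.376)^0.25 = 277 K; P₂ = P₁(V₁/V₂)^n = 60.7 kPa.
For an ideal gas ΔU = nCvΔT with Cv = R/(γ−1) = 26.8 J/(mol·K).
ΔU = 2.44×26.8×(277−354) = -5030 J.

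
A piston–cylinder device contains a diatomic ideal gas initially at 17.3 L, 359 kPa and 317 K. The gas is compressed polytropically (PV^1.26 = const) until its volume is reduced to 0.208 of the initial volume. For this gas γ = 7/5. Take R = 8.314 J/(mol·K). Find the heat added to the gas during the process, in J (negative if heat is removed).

-4220 J

n = P₁V₁/(RT₁) = 359×17.3/(8.314×317) = 2.36 mol.
Polytropic n=1.26: T₂ = T₁(V₁/V₂)^(n−1) = 317×(4.81)^0.26 = 477 K; P₂ = P₁(V₁/V₂)^n = 2600 kPa.
W = (P₁V₁−P₂V₂)/(n−1) = (359×17.3−2600×3.60)/0.26 = -12000 J.
ΔU = nCvΔT = 2.36×20.8×(477−317) = 7830 J.
Q = ΔU + W = -4220 J.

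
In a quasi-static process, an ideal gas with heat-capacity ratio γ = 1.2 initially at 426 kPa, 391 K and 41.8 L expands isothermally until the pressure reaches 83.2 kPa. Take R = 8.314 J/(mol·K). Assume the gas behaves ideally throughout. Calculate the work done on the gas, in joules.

-29100 J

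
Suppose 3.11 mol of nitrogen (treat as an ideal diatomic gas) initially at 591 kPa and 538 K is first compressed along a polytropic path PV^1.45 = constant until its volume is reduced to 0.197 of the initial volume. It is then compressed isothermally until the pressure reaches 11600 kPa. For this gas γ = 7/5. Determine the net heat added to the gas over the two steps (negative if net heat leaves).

-13800 J

V₁ = nRT₁/P₁ = 3.11×8.314×538/591 = 23.5 L.
Step 1 — Polytropic n=1.45: T₂ = T₁(V₁/V₂)^(n−1) = 538×(5.08)^0.45 = 1120 K; P₂ = P₁(V₁/V₂)^n = 6230 kPa.
W = (P₁V₁−P₂V₂)/(n−1) = (591×23.5−6230×4.64)/0.45 = -33300 J.
ΔU = nCvΔT = 3.11×20.8×(1120−538) = 37500 J.
Q = ΔU + W = 4160 J.
State after step 1: P = 6230 kPa, V = 4.64 L, T = 1120 K.
Step 2 — Isothermal: T stays 1120 K; PV = const ⇒ V₂ = 2.49 L, P₂ = 11600 kPa.
ΔU = 0 (ideal gas, T constant).
W = nRT ln(V₂/V₁) = 3.11×8.314×1120×ln(0.537) = -18000 J.
Q = ΔU + W = -18000 J.
Net over both steps: W = -51300 J, Q = -13800 J, ΔU = 37500 J.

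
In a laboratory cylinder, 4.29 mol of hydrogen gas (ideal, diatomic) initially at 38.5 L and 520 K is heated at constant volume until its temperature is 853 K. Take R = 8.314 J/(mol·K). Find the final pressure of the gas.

790 kPa

P₁ = nRT₁/V₁ = 4.29×8.314×520/38.5 = 482 kPa.
Isochoric: V stays 38.5 L; P/T = const ⇒ T₂ = 853 K, P₂ = 790 kPa.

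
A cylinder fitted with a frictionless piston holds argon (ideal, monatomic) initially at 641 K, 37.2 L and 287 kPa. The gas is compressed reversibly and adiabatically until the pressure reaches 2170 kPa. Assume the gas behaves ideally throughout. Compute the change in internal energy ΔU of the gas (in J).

n = P₁V₁/(RT₁) = 287×37.2/(8.314×641) = 2.00 mol.
Adiabatic: T₂/T₁ = (P₂/P₁)^((γ−1)/γ) ⇒ T₂ = 641×(7.56)^0.400 = 1440 K; V₂ = 11.1 L.
For an ideal gas ΔU = nCvΔT with Cv = (3/2)R = 12.5 J/(mol·K).
ΔU = 2.00×12.5×(1440−641) = 20000 J.

20000 J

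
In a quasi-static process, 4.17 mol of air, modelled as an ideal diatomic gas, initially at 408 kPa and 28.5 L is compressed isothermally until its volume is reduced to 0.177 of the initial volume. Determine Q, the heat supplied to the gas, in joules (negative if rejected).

-20100 J

T₁ = P₁V₁/(nR) = 408×28.5/(4.17×8.314) = 335 K.
Isothermal: T stays 335 K; PV = const ⇒ V₂ = 5.04 L, P₂ = 2310 kPa.
ΔU = 0 (ideal gas, T constant).
W = nRT ln(V₂/V₁) = 4.17×8.314×335×ln(0.177) = -20100 J.
Q = ΔU + W = -20100 J.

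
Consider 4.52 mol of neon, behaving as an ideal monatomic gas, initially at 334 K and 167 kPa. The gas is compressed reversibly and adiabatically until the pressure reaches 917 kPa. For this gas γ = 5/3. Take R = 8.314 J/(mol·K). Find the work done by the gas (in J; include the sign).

V₁ = nRT₁/P₁ = 4.52×8.314×334/167 = 75.2 L.
Adiabatic: T₂/T₁ = (P₂/P₁)^((γ−1)/γ) ⇒ T₂ = 334×(5.49)^0.400 = 660 K; V₂ = 27.1 L.
ΔU = nCvΔT = 4.52×12.5×(660−334) = 18400 J.
Q = 0 for an adiabatic process, so W = −ΔU = -18400 J.

-18400 J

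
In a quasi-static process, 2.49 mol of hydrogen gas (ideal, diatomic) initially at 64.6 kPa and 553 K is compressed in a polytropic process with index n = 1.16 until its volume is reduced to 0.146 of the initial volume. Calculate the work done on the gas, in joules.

25800 J

V₁ = nRT₁/P₁ = 2.49×8.314×553/64.6 = 177 L.
Polytropic n=1.16: T₂ = T₁(V₁/V₂)^(n−1) = 553×(6.85)^0.16 = 752 K; P₂ = P₁(V₁/V₂)^n = 602 kPa.
W = (P₁V₁−P₂V₂)/(n−1) = (64.6×177−602×25.9)/0.16 = -25800 J.
Work done on the gas = −W_by = 25800 J.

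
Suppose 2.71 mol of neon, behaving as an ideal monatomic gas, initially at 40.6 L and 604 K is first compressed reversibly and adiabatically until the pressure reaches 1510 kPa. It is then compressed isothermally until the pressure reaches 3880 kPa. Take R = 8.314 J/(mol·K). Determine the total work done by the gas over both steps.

P₁ = nRT₁/V₁ = 2.71×8.314×604/40.6 = 335 kPa.
Step 1 — Adiabatic: T₂/T₁ = (P₂/P₁)^((γ−1)/γ) ⇒ T₂ = 604×(4.50)^0.400 = 1100 K; V₂ = 16.5 L.
ΔU = nCvΔT = 2.71×12.5×(1100−604) = 16900 J.
Q = 0 for an adiabatic process, so W = −ΔU = -16900 J.
State after step 1: P = 1510 kPa, V = 16.5 L, T = 1100 K.
Step 2 — Isothermal: T stays 1100 K; PV = const ⇒ V₂ = 6.40 L, P₂ = 3880 kPa.
ΔU = 0 (ideal gas, T constant).
W = nRT ln(V₂/V₁) = 2.71×8.314×1100×ln(0.389) = -23400 J.
Q = ΔU + W = -23400 J.
Net over both steps: W = -40300 J, Q = -23400 J, ΔU = 16900 J.

-40300 J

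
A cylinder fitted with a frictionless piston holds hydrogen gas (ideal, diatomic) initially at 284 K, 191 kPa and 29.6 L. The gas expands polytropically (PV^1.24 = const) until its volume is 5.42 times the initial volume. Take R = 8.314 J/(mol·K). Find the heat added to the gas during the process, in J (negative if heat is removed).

3140 J

n = P₁V₁/(RT₁) = 191×29.6/(8.314×284) = 2.39 mol.
Polytropic n=1.24: T₂ = T₁(V₁/V₂)^(n−1) = 284×(0.185)^0.24 = 189 K; P₂ = P₁(V₁/V₂)^n = 23.5 kPa.
W = (P₁V₁−P₂V₂)/(n−1) = (191×29.6−23.5×160)/0.24 = 7850 J.
ΔU = nCvΔT = 2.39×20.8×(189−284) = -4710 J.
Q = ΔU + W = 3140 J.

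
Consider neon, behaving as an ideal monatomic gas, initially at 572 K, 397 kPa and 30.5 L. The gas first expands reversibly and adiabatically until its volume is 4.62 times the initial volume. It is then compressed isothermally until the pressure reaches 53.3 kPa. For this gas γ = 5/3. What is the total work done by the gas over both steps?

n = P₁V₁/(RT₁) = 397×30.5/(8.314×572) = 2.55 mol.
Step 1 — Adiabatic: TV^(γ−1) = const ⇒ T₂ = 572×(0.216)^0.667 = 206 K; PV^γ = const ⇒ P₂ = 31.0 kPa.
ΔU = nCvΔT = 2.55×12.5×(206−572) = -11600 J.
Q = 0 for an adiabatic process, so W = −ΔU = 11600 J.
State after step 1: P = 31.0 kPa, V = 141 L, T = 206 K.
Step 2 — Isothermal: T stays 206 K; PV = const ⇒ V₂ = 81.9 L, P₂ = 53.3 kPa.
ΔU = 0 (ideal gas, T constant).
W = nRT ln(V₂/V₁) = 2.55×8.314×206×ln(0.581) = -2370 J.
Q = ΔU + W = -2370 J.
Net over both steps: W = 9250 J, Q = -2370 J, ΔU = -11600 J.

9250 J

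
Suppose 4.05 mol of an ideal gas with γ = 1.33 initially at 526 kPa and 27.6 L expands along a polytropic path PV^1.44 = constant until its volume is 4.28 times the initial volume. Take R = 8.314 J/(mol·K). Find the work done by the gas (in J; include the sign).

15600 J

T₁ = P₁V₁/(nR) = 526×27.6/(4.05×8.314) = 431 K.
Polytropic n=1.44: T₂ = T₁(V₁/V₂)^(n−1) = 431×(0.234)^0.44 = 227 K; P₂ = P₁(V₁/V₂)^n = 64.8 kPa.
W = (P₁V₁−P₂V₂)/(n−1) = (526×27.6−64.8×118)/0.44 = 15600 J.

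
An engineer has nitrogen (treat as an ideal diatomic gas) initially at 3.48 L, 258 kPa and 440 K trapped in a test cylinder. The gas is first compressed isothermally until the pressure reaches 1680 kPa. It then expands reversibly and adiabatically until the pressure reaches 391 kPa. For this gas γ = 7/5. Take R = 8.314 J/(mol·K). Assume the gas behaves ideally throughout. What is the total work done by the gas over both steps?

-918 J

n = P₁V₁/(RT₁) = 258×3.48/(8.314×440) = 0.245 mol.
Step 1 — Isothermal: T stays 440 K; PV = const ⇒ V₂ = 0.534 L, P₂ = 1680 kPa.
ΔU = 0 (ideal gas, T constant).
W = nRT ln(V₂/V₁) = 0.245×8.314×440×ln(0.154) = -1680 J.
Q = ΔU + W = -1680 J.
State after step 1: P = 1680 kPa, V = 0.534 L, T = 440 K.
Step 2 — Adiabatic: T₂/T₁ = (P₂/P₁)^((γ−1)/γ) ⇒ T₂ = 440×(0.233)^0.286 = 290 K; V₂ = 1.51 L.
ΔU = nCvΔT = 0.245×20.8×(290−440) = -765 J.
Q = 0 for an adiabatic process, so W = −ΔU = 765 J.
Net over both steps: W = -918 J, Q = -1680 J, ΔU = -765 J.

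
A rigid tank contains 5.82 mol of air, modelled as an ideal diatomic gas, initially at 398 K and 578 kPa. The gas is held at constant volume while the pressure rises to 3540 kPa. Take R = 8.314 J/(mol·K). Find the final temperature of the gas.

2440 K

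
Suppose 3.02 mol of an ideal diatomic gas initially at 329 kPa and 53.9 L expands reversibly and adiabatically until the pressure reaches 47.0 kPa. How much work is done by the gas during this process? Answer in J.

18900 J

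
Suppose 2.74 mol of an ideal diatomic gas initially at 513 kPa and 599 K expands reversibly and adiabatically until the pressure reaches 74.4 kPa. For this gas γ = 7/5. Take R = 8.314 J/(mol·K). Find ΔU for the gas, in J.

V₁ = nRT₁/P₁ = 2.74×8.314×599/513 = 26.6 L.
Adiabatic: T₂/T₁ = (P₂/P₁)^((γ−1)/γ) ⇒ T₂ = 599×(0.145)^0.286 = 345 K; V₂ = 106 L.
For an ideal gas ΔU = nCvΔT with Cv = (5/2)R = 20.8 J/(mol·K).
ΔU = 2.74×20.8×(345−599) = -14500 J.

-14500 J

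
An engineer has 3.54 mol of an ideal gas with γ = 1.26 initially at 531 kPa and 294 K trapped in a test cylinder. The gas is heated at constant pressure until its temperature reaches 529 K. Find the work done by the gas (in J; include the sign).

V₁ = nRT₁/P₁ = 3.54×8.314×294/531 = 16.3 L.
Isobaric: P stays 531 kPa; V/T = const ⇒ T₂ = 529 K, V₂ = 29.3 L.
W = PΔV = 531×(29.3−16.3) kPa·L = 6920 J.

6920 J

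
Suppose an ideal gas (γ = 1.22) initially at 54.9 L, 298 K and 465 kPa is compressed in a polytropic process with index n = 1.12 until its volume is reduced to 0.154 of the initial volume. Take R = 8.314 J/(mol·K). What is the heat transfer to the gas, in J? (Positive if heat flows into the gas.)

n = P₁V₁/(RT₁) = 465×54.9/(8.314×298) = 10.3 mol.
Polytropic n=1.12: T₂ = T₁(V₁/V₂)^(n−1) = 298×(6.49)^0.12 = 373 K; P₂ = P₁(V₁/V₂)^n = 3780 kPa.
W = (P₁V₁−P₂V₂)/(n−1) = (465×54.9−3780×8.45)/0.12 = -53500 J.
ΔU = nCvΔT = 10.3×37.8×(373−298) = 29200 J.
Q = ΔU + W = -24300 J.

-24300 J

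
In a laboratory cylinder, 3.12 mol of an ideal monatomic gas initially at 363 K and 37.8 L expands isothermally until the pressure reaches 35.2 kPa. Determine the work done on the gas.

P₁ = nRT₁/V₁ = 3.12×8.314×363/37.8 = 249 kPa.
Isothermal: T stays 363 K; PV = const ⇒ V₂ = 268 L, P₂ = 35.2 kPa.
W = nRT ln(V₂/V₁) = 3.12×8.314×363×ln(7.08) = 18400 J.
Work done on the gas = −W_by = -18400 J.

-18400 J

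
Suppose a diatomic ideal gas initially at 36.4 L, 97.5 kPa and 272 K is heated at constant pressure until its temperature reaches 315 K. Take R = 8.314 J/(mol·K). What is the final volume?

Isobaric: P stays 97.5 kPa; V/T = const ⇒ T₂ = 315 K, V₂ = 42.2 L.

42.2 L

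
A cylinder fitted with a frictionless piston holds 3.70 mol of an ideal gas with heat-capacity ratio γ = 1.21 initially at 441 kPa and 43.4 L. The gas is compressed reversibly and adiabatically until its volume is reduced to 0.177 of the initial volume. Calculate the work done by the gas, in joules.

-40000 J

T₁ = P₁V₁/(nR) = 441×43.4/(3.70×8.314) = 622 K.
Adiabatic: TV^(γ−1) = const ⇒ T₂ = 622×(5.65)^0.210 = 895 K; PV^γ = const ⇒ P₂ = 3580 kPa.
ΔU = nCvΔT = 3.70×39.6×(895−622) = 40000 J.
Q = 0 for an adiabatic process, so W = −ΔU = -40000 J.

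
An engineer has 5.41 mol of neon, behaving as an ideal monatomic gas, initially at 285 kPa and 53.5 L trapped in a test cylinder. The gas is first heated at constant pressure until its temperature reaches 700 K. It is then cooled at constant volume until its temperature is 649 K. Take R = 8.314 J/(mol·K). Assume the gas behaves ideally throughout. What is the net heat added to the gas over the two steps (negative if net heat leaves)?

T₁ = P₁V₁/(nR) = 285×53.5/(5.41×8.314) = 339 K.
Step 1 — Isobaric: P stays 285 kPa; V/T = const ⇒ T₂ = 700 K, V₂ = 110 L.
W = PΔV = 285×(110−53.5) kPa·L = 16200 J.
ΔU = nCvΔT = 5.41×12.5×(700−339) = 24400 J.
Q = ΔU + W = nCpΔT = 40600 J.
State after step 1: P = 285 kPa, V = 110 L, T = 700 K.
Step 2 — Isochoric: V stays 110 L; P/T = const ⇒ T₂ = 649 K, P₂ = 264 kPa.
W = 0 (no volume change).
ΔU = nCvΔT = 5.41×12.5×(649−700) = -3440 J.
Q = ΔU = -3440 J.
Net over both steps: W = 16200 J, Q = 37200 J, ΔU = 20900 J.

37200 J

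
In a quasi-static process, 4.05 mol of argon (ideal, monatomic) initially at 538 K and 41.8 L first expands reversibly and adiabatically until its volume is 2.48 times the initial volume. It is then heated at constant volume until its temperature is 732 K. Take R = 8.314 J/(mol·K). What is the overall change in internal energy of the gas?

P₁ = nRT₁/V₁ = 4.05×8.314×538/41.8 = 433 kPa.
Step 1 — Adiabatic: TV^(γ−1) = const ⇒ T₂ = 538×(0.403)^0.667 = 294 K; PV^γ = const ⇒ P₂ = 95.4 kPa.
ΔU = nCvΔT = 4.05×12.5×(294−538) = -12300 J.
Q = 0 for an adiabatic process, so W = −ΔU = 12300 J.
State after step 1: P = 95.4 kPa, V = 104 L, T = 294 K.
Step 2 — Isochoric: V stays 104 L; P/T = const ⇒ T₂ = 732 K, P₂ = 238 kPa.
W = 0 (no volume change).
ΔU = nCvΔT = 4.05×12.5×(732−294) = 22100 J.
Q = ΔU = 22100 J.
Net over both steps: W = 12300 J, Q = 22100 J, ΔU = 9800 J.

9800 J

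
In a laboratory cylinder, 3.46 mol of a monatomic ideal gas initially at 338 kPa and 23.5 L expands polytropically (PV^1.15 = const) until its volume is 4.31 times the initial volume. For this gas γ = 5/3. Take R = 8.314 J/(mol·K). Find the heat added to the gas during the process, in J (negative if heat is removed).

T₁ = P₁V₁/(nR) = 338×23.5/(3.46×8.314) = 276 K.
Polytropic n=1.15: T₂ = T₁(V₁/V₂)^(n−1) = 276×(0.232)^0.15 = 222 K; P₂ = P₁(V₁/V₂)^n = 63.0 kPa.
W = (P₁V₁−P₂V₂)/(n−1) = (338×23.5−63.0×101)/0.15 = 10400 J.
ΔU = nCvΔT = 3.46×12.5×(222−276) = -2340 J.
Q = ΔU + W = 8080 J.

8080 J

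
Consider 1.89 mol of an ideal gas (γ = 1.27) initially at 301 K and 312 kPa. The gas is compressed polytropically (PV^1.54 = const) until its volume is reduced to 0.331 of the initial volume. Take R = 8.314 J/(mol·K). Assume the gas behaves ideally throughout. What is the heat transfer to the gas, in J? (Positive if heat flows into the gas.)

7150 J

V₁ = nRT₁/P₁ = 1.89×8.314×301/312 = 15.2 L.
Polytropic n=1.54: T₂ = T₁(V₁/V₂)^(n−1) = 301×(3.02)^0.54 = 547 K; P₂ = P₁(V₁/V₂)^n = 1710 kPa.
W = (P₁V₁−P₂V₂)/(n−1) = (312×15.2−1710×5.02)/0.54 = -7150 J.
ΔU = nCvΔT = 1.89×30.8×(547−301) = 14300 J.
Q = ΔU + W = 7150 J.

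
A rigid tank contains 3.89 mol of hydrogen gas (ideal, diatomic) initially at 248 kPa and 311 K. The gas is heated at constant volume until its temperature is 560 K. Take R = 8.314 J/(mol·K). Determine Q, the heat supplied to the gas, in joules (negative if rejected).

20100 J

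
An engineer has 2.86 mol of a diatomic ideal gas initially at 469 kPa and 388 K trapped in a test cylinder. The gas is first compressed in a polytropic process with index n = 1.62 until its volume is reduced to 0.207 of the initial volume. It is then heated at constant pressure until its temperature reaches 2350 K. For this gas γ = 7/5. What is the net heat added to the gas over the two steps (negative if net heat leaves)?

V₁ = nRT₁/P₁ = 2.86×8.314×388/469 = 19.7 L.
Step 1 — Polytropic n=1.62: T₂ = T₁(V₁/V₂)^(n−1) = 388×(4.83)^0.62 = 1030 K; P₂ = P₁(V₁/V₂)^n = 6020 kPa.
W = (P₁V₁−P₂V₂)/(n−1) = (469×19.7−6020×4.07)/0.62 = -24600 J.
ΔU = nCvΔT = 2.86×20.8×(1030−388) = 38200 J.
Q = ΔU + W = 13500 J.
State after step 1: P = 6020 kPa, V = 4.07 L, T = 1030 K.
Step 2 — Isobaric: P stays 6020 kPa; V/T = const ⇒ T₂ = 2350 K, V₂ = 9.29 L.
W = PΔV = 6020×(9.29−4.07) kPa·L = 31400 J.
ΔU = nCvΔT = 2.86×20.8×(2350−1030) = 78500 J.
Q = ΔU + W = nCpΔT = 110000 J.
Net over both steps: W = 6750 J, Q = 123000 J, ΔU = 117000 J.

123000 J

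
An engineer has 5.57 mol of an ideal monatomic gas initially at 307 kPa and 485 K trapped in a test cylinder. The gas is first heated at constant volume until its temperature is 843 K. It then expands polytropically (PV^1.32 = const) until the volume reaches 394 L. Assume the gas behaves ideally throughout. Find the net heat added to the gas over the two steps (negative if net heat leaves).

51300 J

V₁ = nRT₁/P₁ = 5.57×8.314×485/307 = 73.2 L.
Step 1 — Isochoric: V stays 73.2 L; P/T = const ⇒ T₂ = 843 K, P₂ = 534 kPa.
W = 0 (no volume change).
ΔU = nCvΔT = 5.57×12.5×(843−485) = 24900 J.
Q = ΔU = 24900 J.
State after step 1: P = 534 kPa, V = 73.2 L, T = 843 K.
Step 2 — Polytropic n=1.32: T₂ = T₁(V₁/V₂)^(n−1) = 843×(0.186)^0.32 = 492 K; P₂ = P₁(V₁/V₂)^n = 57.8 kPa.
W = (P₁V₁−P₂V₂)/(n−1) = (534×73.2−57.8×394)/0.32 = 50800 J.
ΔU = nCvΔT = 5.57×12.5×(492−843) = -24400 J.
Q = ΔU + W = 26400 J.
Net over both steps: W = 50800 J, Q = 51300 J, ΔU = 476 J.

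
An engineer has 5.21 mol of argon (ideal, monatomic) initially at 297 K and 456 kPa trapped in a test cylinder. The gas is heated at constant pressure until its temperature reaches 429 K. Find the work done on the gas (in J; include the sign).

-5720 J

V₁ = nRT₁/P₁ = 5.21×8.314×297/456 = 28.2 L.
Isobaric: P stays 456 kPa; V/T = const ⇒ T₂ = 429 K, V₂ = 40.8 L.
W = PΔV = 456×(40.8−28.2) kPa·L = 5720 J.
Work done on the gas = −W_by = -5720 J.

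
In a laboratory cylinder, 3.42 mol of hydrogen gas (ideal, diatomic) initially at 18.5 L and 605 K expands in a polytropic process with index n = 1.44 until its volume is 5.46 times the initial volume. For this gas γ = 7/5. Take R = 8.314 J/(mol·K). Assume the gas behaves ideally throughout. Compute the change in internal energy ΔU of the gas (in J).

P₁ = nRT₁/V₁ = 3.42×8.314×605/18.5 = 930 kPa.
Polytropic n=1.44: T₂ = T₁(V₁/V₂)^(n−1) = 605×(0.183)^0.44 = 287 K; P₂ = P₁(V₁/V₂)^n = 80.7 kPa.
For an ideal gas ΔU = nCvΔT with Cv = (5/2)R = 20.8 J/(mol·K).
ΔU = 3.42×20.8×(287−605) = -22600 J.

-22600 J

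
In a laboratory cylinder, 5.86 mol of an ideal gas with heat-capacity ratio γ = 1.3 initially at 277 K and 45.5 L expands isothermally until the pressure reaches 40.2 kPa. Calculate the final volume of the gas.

P₁ = nRT₁/V₁ = 5.86×8.314×277/45.5 = 297 kPa.
Isothermal: T stays 277 K; PV = const ⇒ V₂ = 336 L, P₂ = 40.2 kPa.

336 L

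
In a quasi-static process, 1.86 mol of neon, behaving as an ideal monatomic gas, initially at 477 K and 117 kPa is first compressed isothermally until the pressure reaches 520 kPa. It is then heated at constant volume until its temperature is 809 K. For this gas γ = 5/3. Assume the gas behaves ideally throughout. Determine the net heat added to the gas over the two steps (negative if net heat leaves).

V₁ = nRT₁/P₁ = 1.86×8.314×477/117 = 63.0 L.
Step 1 — Isothermal: T stays 477 K; PV = const ⇒ V₂ = 14.2 L, P₂ = 520 kPa.
ΔU = 0 (ideal gas, T constant).
W = nRT ln(V₂/V₁) = 1.86×8.314×477×ln(0.225) = -11000 J.
Q = ΔU + W = -11000 J.
State after step 1: P = 520 kPa, V = 14.2 L, T = 477 K.
Step 2 — Isochoric: V stays 14.2 L; P/T = const ⇒ T₂ = 809 K, P₂ = 882 kPa.
W = 0 (no volume change).
ΔU = nCvΔT = 1.86×12.5×(809−477) = 7700 J.
Q = ΔU = 7700 J.
Net over both steps: W = -11000 J, Q = -3300 J, ΔU = 7700 J.

-3300 J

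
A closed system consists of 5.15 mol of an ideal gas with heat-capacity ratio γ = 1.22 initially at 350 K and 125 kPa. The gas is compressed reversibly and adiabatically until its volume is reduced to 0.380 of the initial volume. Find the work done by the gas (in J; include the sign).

V₁ = nRT₁/P₁ = 5.15×8.314×350/125 = 120 L.
Adiabatic: TV^(γ−1) = const ⇒ T₂ = 350×(2.63)^0.220 = 433 K; PV^γ = const ⇒ P₂ = 407 kPa.
ΔU = nCvΔT = 5.15×37.8×(433−350) = 16200 J.
Q = 0 for an adiabatic process, so W = −ΔU = -16200 J.

-16200 J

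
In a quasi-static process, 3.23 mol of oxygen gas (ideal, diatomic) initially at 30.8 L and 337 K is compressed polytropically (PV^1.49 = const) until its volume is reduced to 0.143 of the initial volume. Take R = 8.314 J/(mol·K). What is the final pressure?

5330 kPa

P₁ = nRT₁/V₁ = 3.23×8.314×337/30.8 = 294 kPa.
Polytropic n=1.49: T₂ = T₁(V₁/V₂)^(n−1) = 337×(6.99)^0.49 = 874 K; P₂ = P₁(V₁/V₂)^n = 5330 kPa.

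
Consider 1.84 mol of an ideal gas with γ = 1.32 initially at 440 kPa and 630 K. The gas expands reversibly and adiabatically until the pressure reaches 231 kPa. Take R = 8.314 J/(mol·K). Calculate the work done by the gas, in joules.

4360 J

V₁ = nRT₁/P₁ = 1.84×8.314×630/440 = 21.9 L.
Adiabatic: T₂/T₁ = (P₂/P₁)^((γ−1)/γ) ⇒ T₂ = 630×(0.525)^0.242 = 539 K; V₂ = 35.7 L.
ΔU = nCvΔT = 1.84×26.0×(539−630) = -4360 J.
Q = 0 for an adiabatic process, so W = −ΔU = 4360 J.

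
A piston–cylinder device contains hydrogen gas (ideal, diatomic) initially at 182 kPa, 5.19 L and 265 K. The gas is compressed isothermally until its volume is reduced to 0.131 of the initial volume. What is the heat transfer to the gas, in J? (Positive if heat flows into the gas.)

n = P₁V₁/(RT₁) = 182×5.19/(8.314×265) = 0.429 mol.
Isothermal: T stays 265 K; PV = const ⇒ V₂ = 0.680 L, P₂ = 1390 kPa.
ΔU = 0 (ideal gas, T constant).
W = nRT ln(V₂/V₁) = 0.429×8.314×265×ln(0.131) = -1920 J.
Q = ΔU + W = -1920 J.

-1920 J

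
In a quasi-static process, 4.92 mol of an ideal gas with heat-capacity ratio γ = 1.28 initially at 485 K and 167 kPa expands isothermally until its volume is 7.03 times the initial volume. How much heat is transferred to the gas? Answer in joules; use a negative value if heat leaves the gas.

38700 J

V₁ = nRT₁/P₁ = 4.92×8.314×485/167 = 119 L.
Isothermal: T stays 485 K; PV = const ⇒ V₂ = 835 L, P₂ = 23.8 kPa.
ΔU = 0 (ideal gas, T constant).
W = nRT ln(V₂/V₁) = 4.92×8.314×485×ln(7.03) = 38700 J.
Q = ΔU + W = 38700 J.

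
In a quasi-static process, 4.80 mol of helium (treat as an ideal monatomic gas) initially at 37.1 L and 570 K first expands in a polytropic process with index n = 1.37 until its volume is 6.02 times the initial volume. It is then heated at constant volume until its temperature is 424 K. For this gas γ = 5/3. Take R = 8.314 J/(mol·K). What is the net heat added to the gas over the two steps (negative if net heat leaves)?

21100 J

P₁ = nRT₁/V₁ = 4.80×8.314×570/37.1 = 613 kPa.
Step 1 — Polytropic n=1.37: T₂ = T₁(V₁/V₂)^(n−1) = 570×(0.166)^0.37 = 293 K; P₂ = P₁(V₁/V₂)^n = 52.4 kPa.
W = (P₁V₁−P₂V₂)/(n−1) = (613×37.1−52.4×223)/0.37 = 29800 J.
ΔU = nCvΔT = 4.80×12.5×(293−570) = -16600 J.
Q = ΔU + W = 13300 J.
State after step 1: P = 52.4 kPa, V = 223 L, T = 293 K.
Step 2 — Isochoric: V stays 223 L; P/T = const ⇒ T₂ = 424 K, P₂ = 75.8 kPa.
W = 0 (no volume change).
ΔU = nCvΔT = 4.80×12.5×(424−293) = 7820 J.
Q = ΔU = 7820 J.
Net over both steps: W = 29800 J, Q = 21100 J, ΔU = -8740 J.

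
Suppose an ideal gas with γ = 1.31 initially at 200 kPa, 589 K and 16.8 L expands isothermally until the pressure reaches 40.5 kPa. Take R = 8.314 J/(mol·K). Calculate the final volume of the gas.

83.0 L

Isothermal: T stays 589 K; PV = const ⇒ V₂ = 83.0 L, P₂ = 40.5 kPa.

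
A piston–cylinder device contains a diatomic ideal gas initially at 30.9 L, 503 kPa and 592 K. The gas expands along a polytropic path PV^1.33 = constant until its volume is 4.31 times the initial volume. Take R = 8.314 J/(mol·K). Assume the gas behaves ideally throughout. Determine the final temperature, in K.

366 K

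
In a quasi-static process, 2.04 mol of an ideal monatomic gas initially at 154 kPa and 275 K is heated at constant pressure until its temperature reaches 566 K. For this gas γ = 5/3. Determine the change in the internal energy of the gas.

7400 J

V₁ = nRT₁/P₁ = 2.04×8.314×275/154 = 30.3 L.
Isobaric: P stays 154 kPa; V/T = const ⇒ T₂ = 566 K, V₂ = 62.3 L.
For an ideal gas ΔU = nCvΔT with Cv = (3/2)R = 12.5 J/(mol·K).
ΔU = 2.04×12.5×(566−275) = 7400 J.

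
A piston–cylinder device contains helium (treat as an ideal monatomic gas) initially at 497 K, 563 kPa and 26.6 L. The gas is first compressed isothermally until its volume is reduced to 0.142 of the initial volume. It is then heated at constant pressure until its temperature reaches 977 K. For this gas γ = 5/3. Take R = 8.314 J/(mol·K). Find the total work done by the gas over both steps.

-14800 J

n = P₁V₁/(RT₁) = 563×26.6/(8.314×497) = 3.62 mol.
Step 1 — Isothermal: T stays 497 K; PV = const ⇒ V₂ = 3.78 L, P₂ = 3960 kPa.
ΔU = 0 (ideal gas, T constant).
W = nRT ln(V₂/V₁) = 3.62×8.314×497×ln(0.142) = -29200 J.
Q = ΔU + W = -29200 J.
State after step 1: P = 3960 kPa, V = 3.78 L, T = 497 K.
Step 2 — Isobaric: P stays 3960 kPa; V/T = const ⇒ T₂ = 977 K, V₂ = 7.43 L.
W = PΔV = 3960×(7.43−3.78) kPa·L = 14500 J.
ΔU = nCvΔT = 3.62×12.5×(977−497) = 21700 J.
Q = ΔU + W = nCpΔT = 36200 J.
Net over both steps: W = -14800 J, Q = 6930 J, ΔU = 21700 J.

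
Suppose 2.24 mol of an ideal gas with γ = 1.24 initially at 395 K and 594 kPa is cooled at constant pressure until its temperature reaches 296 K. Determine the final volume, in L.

V₁ = nRT₁/P₁ = 2.24×8.314×395/594 = 12.4 L.
Isobaric: P stays 594 kPa; V/T = const ⇒ T₂ = 296 K, V₂ = 9.28 L.

9.28 L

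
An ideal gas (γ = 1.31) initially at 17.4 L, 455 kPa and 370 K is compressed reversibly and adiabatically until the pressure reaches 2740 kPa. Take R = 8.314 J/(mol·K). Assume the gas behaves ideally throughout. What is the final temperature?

Adiabatic: T₂/T₁ = (P₂/P₁)^((γ−1)/γ) ⇒ T₂ = 370×(6.02)^0.237 = 566 K; V₂ = 4.42 L.

566 K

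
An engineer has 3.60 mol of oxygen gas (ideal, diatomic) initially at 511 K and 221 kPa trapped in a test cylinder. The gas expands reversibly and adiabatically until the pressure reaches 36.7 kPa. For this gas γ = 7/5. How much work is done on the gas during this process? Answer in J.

V₁ = nRT₁/P₁ = 3.60×8.314×511/221 = 69.2 L.
Adiabatic: T₂/T₁ = (P₂/P₁)^((γ−1)/γ) ⇒ T₂ = 511×(0.166)^0.286 = 306 K; V₂ = 250 L.
ΔU = nCvΔT = 3.60×20.8×(306−511) = -15300 J.
Q = 0 for an adiabatic process, so W = −ΔU = 15300 J.
Work done on the gas = −W_by = -15300 J.

-15300 J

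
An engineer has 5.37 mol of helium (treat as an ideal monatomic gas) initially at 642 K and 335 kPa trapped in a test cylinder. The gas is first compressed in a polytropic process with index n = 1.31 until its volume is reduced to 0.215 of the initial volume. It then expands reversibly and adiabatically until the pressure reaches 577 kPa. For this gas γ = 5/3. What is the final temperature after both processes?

574 K

V₁ = nRT₁/P₁ = 5.37×8.314×642/335 = 85.6 L.
Step 1 — Polytropic n=1.31: T₂ = T₁(V₁/V₂)^(n−1) = 642×(4.65)^0.31 = 1030 K; P₂ = P₁(V₁/V₂)^n = 2510 kPa.
W = (P₁V₁−P₂V₂)/(n−1) = (335×85.6−2510×18.4)/0.31 = -56400 J.
ΔU = nCvΔT = 5.37×12.5×(1030−642) = 26200 J.
Q = ΔU + W = -30200 J.
State after step 1: P = 2510 kPa, V = 18.4 L, T = 1030 K.
Step 2 — Adiabatic: T₂/T₁ = (P₂/P₁)^((γ−1)/γ) ⇒ T₂ = 1030×(0.230)^0.400 = 574 K; V₂ = 44.4 L.
ΔU = nCvΔT = 5.37×12.5×(574−1030) = -30800 J.
Q = 0 for an adiabatic process, so W = −ΔU = 30800 J.
Net over both steps: W = -25700 J, Q = -30200 J, ΔU = -4530 J.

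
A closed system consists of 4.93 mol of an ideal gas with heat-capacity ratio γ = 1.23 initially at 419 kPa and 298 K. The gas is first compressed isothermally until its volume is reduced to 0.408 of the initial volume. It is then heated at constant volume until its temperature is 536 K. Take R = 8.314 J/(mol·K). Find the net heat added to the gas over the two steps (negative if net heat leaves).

31500 J

V₁ = nRT₁/P₁ = 4.93×8.314×298/419 = 29.2 L.
Step 1 — Isothermal: T stays 298 K; PV = const ⇒ V₂ = 11.9 L, P₂ = 1030 kPa.
ΔU = 0 (ideal gas, T constant).
W = nRT ln(V₂/V₁) = 4.93×8.314×298×ln(0.408) = -11000 J.
Q = ΔU + W = -11000 J.
State after step 1: P = 1030 kPa, V = 11.9 L, T = 298 K.
Step 2 — Isochoric: V stays 11.9 L; P/T = const ⇒ T₂ = 536 K, P₂ = 1850 kPa.
W = 0 (no volume change).
ΔU = nCvΔT = 4.93×36.1×(536−298) = 42400 J.
Q = ΔU = 42400 J.
Net over both steps: W = -11000 J, Q = 31500 J, ΔU = 42400 J.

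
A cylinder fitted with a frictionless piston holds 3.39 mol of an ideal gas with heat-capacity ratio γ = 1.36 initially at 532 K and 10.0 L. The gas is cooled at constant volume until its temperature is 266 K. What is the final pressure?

P₁ = nRT₁/V₁ = 3.39×8.314×532/10.0 = 1500 kPa.
Isochoric: V stays 10.0 L; P/T = const ⇒ T₂ = 266 K, P₂ = 750 kPa.

750 kPa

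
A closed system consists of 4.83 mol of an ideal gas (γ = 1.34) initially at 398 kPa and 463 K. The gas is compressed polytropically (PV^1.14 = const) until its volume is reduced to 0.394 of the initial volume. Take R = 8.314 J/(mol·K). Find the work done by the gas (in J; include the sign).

V₁ = nRT₁/P₁ = 4.83×8.314×463/398 = 46.7 L.
Polytropic n=1.14: T₂ = T₁(V₁/V₂)^(n−1) = 463×(2.54)^0.14 = 527 K; P₂ = P₁(V₁/V₂)^n = 1150 kPa.
W = (P₁V₁−P₂V₂)/(n−1) = (398×46.7−1150×18.4)/0.14 = -18500 J.

-18500 J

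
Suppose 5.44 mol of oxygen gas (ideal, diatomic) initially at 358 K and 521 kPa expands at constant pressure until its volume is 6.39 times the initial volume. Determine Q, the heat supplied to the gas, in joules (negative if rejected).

V₁ = nRT₁/P₁ = 5.44×8.314×358/521 = 31.1 L.
Isobaric: P stays 521 kPa; V/T = const ⇒ T₂ = 2290 K, V₂ = 199 L.
W = PΔV = 521×(199−31.1) kPa·L = 87300 J.
ΔU = nCvΔT = 5.44×20.8×(2290−358) = 218000 J.
Q = ΔU + W = nCpΔT = 305000 J.

305000 J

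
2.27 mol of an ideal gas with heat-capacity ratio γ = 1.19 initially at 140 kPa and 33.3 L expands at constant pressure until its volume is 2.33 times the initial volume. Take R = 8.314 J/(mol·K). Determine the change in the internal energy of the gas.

32600 J

T₁ = P₁V₁/(nR) = 140×33.3/(2.27×8.314) = 247 K.
Isobaric: P stays 140 kPa; V/T = const ⇒ T₂ = 576 K, V₂ = 77.6 L.
For an ideal gas ΔU = nCvΔT with Cv = R/(γ−1) = 43.8 J/(mol·K).
ΔU = 2.27×43.8×(576−247) = 32600 J.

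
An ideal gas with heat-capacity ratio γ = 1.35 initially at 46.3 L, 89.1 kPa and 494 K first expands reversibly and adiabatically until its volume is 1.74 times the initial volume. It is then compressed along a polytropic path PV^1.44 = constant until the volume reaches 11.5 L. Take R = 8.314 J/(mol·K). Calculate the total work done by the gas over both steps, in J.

-8390 J

n = P₁V₁/(RT₁) = 89.1×46.3/(8.314×494) = 1.00 mol.
Step 1 — Adiabatic: TV^(γ−1) = const ⇒ T₂ = 494×(0.575)^0.350 = 407 K; PV^γ = const ⇒ P₂ = 42.2 kPa.
ΔU = nCvΔT = 1.00×23.8×(407−494) = -2080 J.
Q = 0 for an adiabatic process, so W = −ΔU = 2080 J.
State after step 1: P = 42.2 kPa, V = 80.6 L, T = 407 K.
Step 2 — Polytropic n=1.44: T₂ = T₁(V₁/V₂)^(n−1) = 407×(7.01)^0.44 = 958 K; P₂ = P₁(V₁/V₂)^n = 696 kPa.
W = (P₁V₁−P₂V₂)/(n−1) = (42.2×80.6−696×11.5)/0.44 = -10500 J.
ΔU = nCvΔT = 1.00×23.8×(958−407) = 13200 J.
Q = ΔU + W = 2690 J.
Net over both steps: W = -8390 J, Q = 2690 J, ΔU = 11100 J.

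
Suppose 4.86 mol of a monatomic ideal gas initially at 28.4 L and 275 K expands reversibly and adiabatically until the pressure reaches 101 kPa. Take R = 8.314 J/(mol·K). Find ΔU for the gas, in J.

-6970 J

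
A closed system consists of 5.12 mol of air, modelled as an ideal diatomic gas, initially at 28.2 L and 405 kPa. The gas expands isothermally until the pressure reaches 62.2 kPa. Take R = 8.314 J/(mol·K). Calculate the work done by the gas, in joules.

T₁ = P₁V₁/(nR) = 405×28.2/(5.12×8.314) = 268 K.
Isothermal: T stays 268 K; PV = const ⇒ V₂ = 184 L, P₂ = 62.2 kPa.
W = nRT ln(V₂/V₁) = 5.12×8.314×268×ln(6.51) = 21400 J.

21400 J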